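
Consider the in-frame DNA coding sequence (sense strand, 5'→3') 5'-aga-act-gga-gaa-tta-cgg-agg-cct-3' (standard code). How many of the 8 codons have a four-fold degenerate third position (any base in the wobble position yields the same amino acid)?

4

Codon 1 AGA (Arg): third position 2-fold.
Codon 2 ACT (Thr): third position 4-fold.
Codon 3 GGA (Gly): third position 4-fold.
Codon 4 GAA (Glu): third position 2-fold.
Codon 5 TTA (Leu): third position 2-fold.
Codon 6 CGG (Arg): third position 4-fold.
Codon 7 AGG (Arg): third position 2-fold.
Codon 8 CCT (Pro): third position 4-fold.
Four-fold degenerate third positions: 4.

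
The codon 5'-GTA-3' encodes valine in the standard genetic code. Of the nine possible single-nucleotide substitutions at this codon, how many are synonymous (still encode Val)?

3

Position 1: none → 0 synonymous.
Position 2: none → 0 synonymous.
Position 3: GTT, GTC, GTG → 3 synonymous.
Total: 0 + 0 + 3 = 3.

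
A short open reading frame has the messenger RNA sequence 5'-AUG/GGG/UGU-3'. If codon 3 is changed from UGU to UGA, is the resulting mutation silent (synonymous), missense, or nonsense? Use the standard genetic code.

nonsense

Position 9 falls in codon 3: UGU → Cys.
After the substitution the codon is UGA → Stop.
The new codon is a stop codon, so this is a nonsense mutation.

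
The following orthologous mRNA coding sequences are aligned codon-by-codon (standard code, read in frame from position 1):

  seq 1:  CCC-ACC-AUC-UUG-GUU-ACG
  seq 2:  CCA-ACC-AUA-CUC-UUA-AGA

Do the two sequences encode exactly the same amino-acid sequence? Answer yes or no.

no

Codon 1: CCC Pro / CCA Pro — synonymous.
Codon 2: ACC Thr / ACC Thr — identical.
Codon 3: AUC Ile / AUA Ile — synonymous.
Codon 4: UUG Leu / CUC Leu — synonymous.
Codon 5: GUU Val / UUA Leu — nonsynonymous.
Codon 6: ACG Thr / AGA Arg — nonsynonymous.
Nonsynonymous differences: 2 → different protein.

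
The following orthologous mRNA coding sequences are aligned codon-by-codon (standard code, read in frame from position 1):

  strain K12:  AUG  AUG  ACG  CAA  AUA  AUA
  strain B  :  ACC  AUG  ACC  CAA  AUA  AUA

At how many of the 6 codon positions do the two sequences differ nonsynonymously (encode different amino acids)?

1

Codon 1: AUG Met / ACC Thr — nonsynonymous.
Codon 2: AUG Met / AUG Met — identical.
Codon 3: ACG Thr / ACC Thr — synonymous.
Codon 4: CAA Gln / CAA Gln — identical.
Codon 5: AUA Ile / AUA Ile — identical.
Codon 6: AUA Ile / AUA Ile — identical.
Nonsynonymous differences: 1.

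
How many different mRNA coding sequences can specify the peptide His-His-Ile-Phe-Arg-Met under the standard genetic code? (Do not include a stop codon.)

144

His: 2 codons.
His: 2 codons.
Ile: 3 codons.
Phe: 2 codons.
Arg: 6 codons.
Met: 1 codon.
2 × 2 × 3 × 2 × 6 × 1 = 144.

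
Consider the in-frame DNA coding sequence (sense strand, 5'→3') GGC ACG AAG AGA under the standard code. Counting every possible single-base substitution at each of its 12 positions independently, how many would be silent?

9

Codon 1 (GGC, Gly): 3 synonymous substitutions.
Codon 2 (ACG, Thr): 3 synonymous substitutions.
Codon 3 (AAG, Lys): 1 synonymous substitution.
Codon 4 (AGA, Arg): 2 synonymous substitutions.
Total: 3 + 3 + 1 + 2 = 9.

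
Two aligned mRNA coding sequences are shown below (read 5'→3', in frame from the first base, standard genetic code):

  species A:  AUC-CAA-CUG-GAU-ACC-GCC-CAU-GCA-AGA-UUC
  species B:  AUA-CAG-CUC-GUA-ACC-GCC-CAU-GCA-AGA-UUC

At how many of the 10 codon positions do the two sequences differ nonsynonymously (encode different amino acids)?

1

Codon 1: AUC Ile / AUA Ile — synonymous.
Codon 2: CAA Gln / CAG Gln — synonymous.
Codon 3: CUG Leu / CUC Leu — synonymous.
Codon 4: GAU Asp / GUA Val — nonsynonymous.
Codon 5: ACC Thr / ACC Thr — identical.
Codon 6: GCC Ala / GCC Ala — identical.
Codon 7: CAU His / CAU His — identical.
Codon 8: GCA Ala / GCA Ala — identical.
Codon 9: AGA Arg / AGA Arg — identical.
Codon 10: UUC Phe / UUC Phe — identical.
Nonsynonymous differences: 1.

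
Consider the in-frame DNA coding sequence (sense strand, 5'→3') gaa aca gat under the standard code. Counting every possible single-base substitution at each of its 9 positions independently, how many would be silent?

Codon 1 (GAA, Glu): 1 synonymous substitution.
Codon 2 (ACA, Thr): 3 synonymous substitutions.
Codon 3 (GAT, Asp): 1 synonymous substitution.
Total: 1 + 3 + 1 = 5.

5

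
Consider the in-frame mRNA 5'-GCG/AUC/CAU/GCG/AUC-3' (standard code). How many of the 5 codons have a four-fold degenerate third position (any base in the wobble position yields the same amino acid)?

2

Codon 1 GCG (Ala): third position 4-fold.
Codon 2 AUC (Ile): third position 3-fold.
Codon 3 CAU (His): third position 2-fold.
Codon 4 GCG (Ala): third position 4-fold.
Codon 5 AUC (Ile): third position 3-fold.
Four-fold degenerate third positions: 2.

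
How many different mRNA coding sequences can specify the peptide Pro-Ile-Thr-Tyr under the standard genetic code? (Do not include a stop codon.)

Pro: 4 codons.
Ile: 3 codons.
Thr: 4 codons.
Tyr: 2 codons.
4 × 3 × 4 × 2 = 96.

96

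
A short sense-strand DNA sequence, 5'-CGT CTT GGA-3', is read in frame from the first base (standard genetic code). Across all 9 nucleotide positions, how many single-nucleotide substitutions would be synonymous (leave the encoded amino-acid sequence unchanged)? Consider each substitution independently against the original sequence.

Codon 1 (CGT, Arg): 3 synonymous substitutions.
Codon 2 (CTT, Leu): 3 synonymous substitutions.
Codon 3 (GGA, Gly): 3 synonymous substitutions.
Total: 3 + 3 + 3 = 9.

9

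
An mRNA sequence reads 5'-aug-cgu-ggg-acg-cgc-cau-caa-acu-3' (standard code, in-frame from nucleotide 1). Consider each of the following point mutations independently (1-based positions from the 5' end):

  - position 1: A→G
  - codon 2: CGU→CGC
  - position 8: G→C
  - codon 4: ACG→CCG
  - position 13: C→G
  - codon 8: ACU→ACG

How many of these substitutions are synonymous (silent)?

2

Codon 1: AUG (Met) → GUG (Val) — missense.
Codon 2: CGU (Arg) → CGC (Arg) — synonymous.
Codon 3: GGG (Gly) → GCG (Ala) — missense.
Codon 4: ACG (Thr) → CCG (Pro) — missense.
Codon 5: CGC (Arg) → GGC (Gly) — missense.
Codon 8: ACU (Thr) → ACG (Thr) — synonymous.
Synonymous: 2 of 6.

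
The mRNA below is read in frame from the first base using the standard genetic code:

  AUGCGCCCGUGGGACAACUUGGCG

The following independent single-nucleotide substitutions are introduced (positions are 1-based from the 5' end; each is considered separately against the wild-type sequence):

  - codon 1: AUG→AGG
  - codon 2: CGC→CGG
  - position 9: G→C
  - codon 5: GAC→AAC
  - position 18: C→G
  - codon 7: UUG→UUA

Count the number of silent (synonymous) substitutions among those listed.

3

Codon 1: AUG (Met) → AGG (Arg) — missense.
Codon 2: CGC (Arg) → CGG (Arg) — synonymous.
Codon 3: CCG (Pro) → CCC (Pro) — synonymous.
Codon 5: GAC (Asp) → AAC (Asn) — missense.
Codon 6: AAC (Asn) → AAG (Lys) — missense.
Codon 7: UUG (Leu) → UUA (Leu) — synonymous.
Synonymous: 3 of 6.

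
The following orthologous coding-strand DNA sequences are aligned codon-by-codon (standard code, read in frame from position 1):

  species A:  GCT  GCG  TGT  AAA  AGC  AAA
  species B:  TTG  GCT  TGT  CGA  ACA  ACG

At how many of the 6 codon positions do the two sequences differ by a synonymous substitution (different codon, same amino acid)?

Codon 1: GCT Ala / TTG Leu — nonsynonymous.
Codon 2: GCG Ala / GCT Ala — synonymous.
Codon 3: TGT Cys / TGT Cys — identical.
Codon 4: AAA Lys / CGA Arg — nonsynonymous.
Codon 5: AGC Ser / ACA Thr — nonsynonymous.
Codon 6: AAA Lys / ACG Thr — nonsynonymous.
Synonymous differences: 1.

1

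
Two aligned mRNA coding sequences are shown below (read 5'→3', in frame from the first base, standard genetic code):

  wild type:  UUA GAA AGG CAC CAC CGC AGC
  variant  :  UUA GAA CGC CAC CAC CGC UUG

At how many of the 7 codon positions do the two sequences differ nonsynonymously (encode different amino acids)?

1

Codon 1: UUA Leu / UUA Leu — identical.
Codon 2: GAA Glu / GAA Glu — identical.
Codon 3: AGG Arg / CGC Arg — synonymous.
Codon 4: CAC His / CAC His — identical.
Codon 5: CAC His / CAC His — identical.
Codon 6: CGC Arg / CGC Arg — identical.
Codon 7: AGC Ser / UUG Leu — nonsynonymous.
Nonsynonymous differences: 1.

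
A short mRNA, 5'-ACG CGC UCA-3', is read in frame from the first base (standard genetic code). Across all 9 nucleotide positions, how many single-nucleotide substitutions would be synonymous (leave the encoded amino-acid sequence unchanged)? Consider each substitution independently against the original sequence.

Codon 1 (ACG, Thr): 3 synonymous substitutions.
Codon 2 (CGC, Arg): 3 synonymous substitutions.
Codon 3 (UCA, Ser): 3 synonymous substitutions.
Total: 3 + 3 + 3 = 9.

9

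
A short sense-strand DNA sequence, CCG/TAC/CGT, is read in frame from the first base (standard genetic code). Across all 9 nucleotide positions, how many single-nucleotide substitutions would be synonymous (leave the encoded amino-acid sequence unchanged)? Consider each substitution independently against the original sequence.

Codon 1 (CCG, Pro): 3 synonymous substitutions.
Codon 2 (TAC, Tyr): 1 synonymous substitution.
Codon 3 (CGT, Arg): 3 synonymous substitutions.
Total: 3 + 1 + 3 = 7.

7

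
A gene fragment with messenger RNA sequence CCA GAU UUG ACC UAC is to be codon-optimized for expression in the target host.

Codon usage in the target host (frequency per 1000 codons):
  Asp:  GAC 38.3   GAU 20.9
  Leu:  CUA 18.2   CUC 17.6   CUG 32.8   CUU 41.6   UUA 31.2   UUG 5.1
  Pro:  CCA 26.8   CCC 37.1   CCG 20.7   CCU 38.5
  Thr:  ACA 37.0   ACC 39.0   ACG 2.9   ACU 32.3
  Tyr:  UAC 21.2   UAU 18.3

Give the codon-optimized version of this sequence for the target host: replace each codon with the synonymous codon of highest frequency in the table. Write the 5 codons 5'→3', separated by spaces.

Codon 1 (Pro): best is CCU at 38.5.
Codon 2 (Asp): best is GAC at 38.3.
Codon 3 (Leu): best is CUU at 41.6.
Codon 4 (Thr): best is ACC at 39.0.
Codon 5 (Tyr): best is UAC at 21.2.

CCU GAC CUU ACC UAC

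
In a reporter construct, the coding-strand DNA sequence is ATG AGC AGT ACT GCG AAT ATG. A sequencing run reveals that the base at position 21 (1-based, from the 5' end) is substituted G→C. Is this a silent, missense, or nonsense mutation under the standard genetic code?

missense

Position 21 falls in codon 7: ATG → Met.
After the substitution the codon is ATC → Ile.
Met ≠ Ile, so this is a missense mutation.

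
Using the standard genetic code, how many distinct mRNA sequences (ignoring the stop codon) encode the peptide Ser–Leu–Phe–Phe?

144

Ser: 6 codons.
Leu: 6 codons.
Phe: 2 codons.
Phe: 2 codons.
6 × 6 × 2 × 2 = 144.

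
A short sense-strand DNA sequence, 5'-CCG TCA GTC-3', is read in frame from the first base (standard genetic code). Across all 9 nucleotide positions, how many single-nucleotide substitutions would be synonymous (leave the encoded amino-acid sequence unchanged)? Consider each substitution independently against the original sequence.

Codon 1 (CCG, Pro): 3 synonymous substitutions.
Codon 2 (TCA, Ser): 3 synonymous substitutions.
Codon 3 (GTC, Val): 3 synonymous substitutions.
Total: 3 + 3 + 3 = 9.

9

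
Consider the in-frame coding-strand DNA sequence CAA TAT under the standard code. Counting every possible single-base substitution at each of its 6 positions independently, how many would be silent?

Codon 1 (CAA, Gln): 1 synonymous substitution.
Codon 2 (TAT, Tyr): 1 synonymous substitution.
Total: 1 + 1 = 2.

2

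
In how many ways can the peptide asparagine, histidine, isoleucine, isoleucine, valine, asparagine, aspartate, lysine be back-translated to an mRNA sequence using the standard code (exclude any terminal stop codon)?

Asn: 2 codons.
His: 2 codons.
Ile: 3 codons.
Ile: 3 codons.
Val: 4 codons.
Asn: 2 codons.
Asp: 2 codons.
Lys: 2 codons.
2 × 2 × 3 × 3 × 4 × 2 × 2 × 2 = 1152.

1152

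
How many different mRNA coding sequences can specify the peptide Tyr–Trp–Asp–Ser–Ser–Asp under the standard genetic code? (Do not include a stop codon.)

Tyr: 2 codons.
Trp: 1 codon.
Asp: 2 codons.
Ser: 6 codons.
Ser: 6 codons.
Asp: 2 codons.
2 × 1 × 2 × 6 × 6 × 2 = 288.

288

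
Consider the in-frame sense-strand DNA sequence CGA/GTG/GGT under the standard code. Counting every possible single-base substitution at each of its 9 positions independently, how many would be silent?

10

Codon 1 (CGA, Arg): 4 synonymous substitutions.
Codon 2 (GTG, Val): 3 synonymous substitutions.
Codon 3 (GGT, Gly): 3 synonymous substitutions.
Total: 4 + 3 + 3 = 10.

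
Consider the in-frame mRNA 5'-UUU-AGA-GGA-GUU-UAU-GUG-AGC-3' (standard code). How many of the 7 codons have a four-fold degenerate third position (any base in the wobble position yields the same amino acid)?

3

Codon 1 UUU (Phe): third position 2-fold.
Codon 2 AGA (Arg): third position 2-fold.
Codon 3 GGA (Gly): third position 4-fold.
Codon 4 GUU (Val): third position 4-fold.
Codon 5 UAU (Tyr): third position 2-fold.
Codon 6 GUG (Val): third position 4-fold.
Codon 7 AGC (Ser): third position 2-fold.
Four-fold degenerate third positions: 3.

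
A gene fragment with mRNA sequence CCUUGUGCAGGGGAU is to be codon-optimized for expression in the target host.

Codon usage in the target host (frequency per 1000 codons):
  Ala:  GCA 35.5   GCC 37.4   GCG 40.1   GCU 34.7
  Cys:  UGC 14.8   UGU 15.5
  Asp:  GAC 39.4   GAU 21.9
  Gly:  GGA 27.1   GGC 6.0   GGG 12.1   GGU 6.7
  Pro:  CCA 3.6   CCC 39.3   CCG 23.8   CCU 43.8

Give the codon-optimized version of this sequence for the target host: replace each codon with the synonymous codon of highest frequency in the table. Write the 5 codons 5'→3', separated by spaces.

Codon 1 (Pro): best is CCU at 43.8.
Codon 2 (Cys): best is UGU at 15.5.
Codon 3 (Ala): best is GCG at 40.1.
Codon 4 (Gly): best is GGA at 27.1.
Codon 5 (Asp): best is GAC at 39.4.

CCU UGU GCG GGA GAC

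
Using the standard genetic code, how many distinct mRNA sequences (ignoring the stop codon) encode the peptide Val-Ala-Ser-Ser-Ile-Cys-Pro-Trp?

Val: 4 codons.
Ala: 4 codons.
Ser: 6 codons.
Ser: 6 codons.
Ile: 3 codons.
Cys: 2 codons.
Pro: 4 codons.
Trp: 1 codon.
4 × 4 × 6 × 6 × 3 × 2 × 4 × 1 = 13824.

13824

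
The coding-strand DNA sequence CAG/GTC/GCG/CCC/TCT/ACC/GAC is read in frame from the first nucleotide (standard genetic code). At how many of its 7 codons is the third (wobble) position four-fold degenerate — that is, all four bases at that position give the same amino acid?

Codon 1 CAG (Gln): third position 2-fold.
Codon 2 GTC (Val): third position 4-fold.
Codon 3 GCG (Ala): third position 4-fold.
Codon 4 CCC (Pro): third position 4-fold.
Codon 5 TCT (Ser): third position 4-fold.
Codon 6 ACC (Thr): third position 4-fold.
Codon 7 GAC (Asp): third position 2-fold.
Four-fold degenerate third positions: 5.

5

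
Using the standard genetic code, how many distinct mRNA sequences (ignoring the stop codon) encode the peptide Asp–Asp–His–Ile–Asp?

Asp: 2 codons.
Asp: 2 codons.
His: 2 codons.
Ile: 3 codons.
Asp: 2 codons.
2 × 2 × 2 × 3 × 2 = 48.

48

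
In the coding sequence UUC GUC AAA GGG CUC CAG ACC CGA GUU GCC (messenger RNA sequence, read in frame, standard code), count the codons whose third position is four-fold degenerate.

7

Codon 1 UUC (Phe): third position 2-fold.
Codon 2 GUC (Val): third position 4-fold.
Codon 3 AAA (Lys): third position 2-fold.
Codon 4 GGG (Gly): third position 4-fold.
Codon 5 CUC (Leu): third position 4-fold.
Codon 6 CAG (Gln): third position 2-fold.
Codon 7 ACC (Thr): third position 4-fold.
Codon 8 CGA (Arg): third position 4-fold.
Codon 9 GUU (Val): third position 4-fold.
Codon 10 GCC (Ala): third position 4-fold.
Four-fold degenerate third positions: 7.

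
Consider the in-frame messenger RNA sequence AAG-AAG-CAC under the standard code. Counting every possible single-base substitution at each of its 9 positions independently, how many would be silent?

3

Codon 1 (AAG, Lys): 1 synonymous substitution.
Codon 2 (AAG, Lys): 1 synonymous substitution.
Codon 3 (CAC, His): 1 synonymous substitution.
Total: 1 + 1 + 1 = 3.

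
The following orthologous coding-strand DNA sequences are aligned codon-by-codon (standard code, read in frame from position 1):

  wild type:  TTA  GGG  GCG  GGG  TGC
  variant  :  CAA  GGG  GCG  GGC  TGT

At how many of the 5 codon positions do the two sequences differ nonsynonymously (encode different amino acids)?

1

Codon 1: TTA Leu / CAA Gln — nonsynonymous.
Codon 2: GGG Gly / GGG Gly — identical.
Codon 3: GCG Ala / GCG Ala — identical.
Codon 4: GGG Gly / GGC Gly — synonymous.
Codon 5: TGC Cys / TGT Cys — synonymous.
Nonsynonymous differences: 1.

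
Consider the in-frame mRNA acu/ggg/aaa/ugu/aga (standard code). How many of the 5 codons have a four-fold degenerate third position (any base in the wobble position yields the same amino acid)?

Codon 1 ACU (Thr): third position 4-fold.
Codon 2 GGG (Gly): third position 4-fold.
Codon 3 AAA (Lys): third position 2-fold.
Codon 4 UGU (Cys): third position 2-fold.
Codon 5 AGA (Arg): third position 2-fold.
Four-fold degenerate third positions: 2.

2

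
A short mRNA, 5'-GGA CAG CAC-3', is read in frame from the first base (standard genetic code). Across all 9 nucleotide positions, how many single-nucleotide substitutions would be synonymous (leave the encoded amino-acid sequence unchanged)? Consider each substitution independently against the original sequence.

5

Codon 1 (GGA, Gly): 3 synonymous substitutions.
Codon 2 (CAG, Gln): 1 synonymous substitution.
Codon 3 (CAC, His): 1 synonymous substitution.
Total: 3 + 1 + 1 = 5.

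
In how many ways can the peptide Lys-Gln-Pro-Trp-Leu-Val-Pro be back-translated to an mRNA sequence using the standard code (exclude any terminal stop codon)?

Lys: 2 codons.
Gln: 2 codons.
Pro: 4 codons.
Trp: 1 codon.
Leu: 6 codons.
Val: 4 codons.
Pro: 4 codons.
2 × 2 × 4 × 1 × 6 × 4 × 4 = 1536.

1536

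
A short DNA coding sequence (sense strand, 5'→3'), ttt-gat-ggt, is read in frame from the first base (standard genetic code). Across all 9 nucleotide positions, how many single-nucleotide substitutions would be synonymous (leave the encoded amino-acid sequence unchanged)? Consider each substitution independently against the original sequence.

5

Codon 1 (TTT, Phe): 1 synonymous substitution.
Codon 2 (GAT, Asp): 1 synonymous substitution.
Codon 3 (GGT, Gly): 3 synonymous substitutions.
Total: 1 + 1 + 3 = 5.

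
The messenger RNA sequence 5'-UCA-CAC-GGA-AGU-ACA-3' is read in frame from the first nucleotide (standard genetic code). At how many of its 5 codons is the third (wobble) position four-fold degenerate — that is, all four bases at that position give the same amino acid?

3

Codon 1 UCA (Ser): third position 4-fold.
Codon 2 CAC (His): third position 2-fold.
Codon 3 GGA (Gly): third position 4-fold.
Codon 4 AGU (Ser): third position 2-fold.
Codon 5 ACA (Thr): third position 4-fold.
Four-fold degenerate third positions: 3.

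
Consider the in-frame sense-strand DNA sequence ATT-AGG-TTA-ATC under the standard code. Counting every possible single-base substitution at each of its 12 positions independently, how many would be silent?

8

Codon 1 (ATT, Ile): 2 synonymous substitutions.
Codon 2 (AGG, Arg): 2 synonymous substitutions.
Codon 3 (TTA, Leu): 2 synonymous substitutions.
Codon 4 (ATC, Ile): 2 synonymous substitutions.
Total: 2 + 2 + 2 + 2 = 8.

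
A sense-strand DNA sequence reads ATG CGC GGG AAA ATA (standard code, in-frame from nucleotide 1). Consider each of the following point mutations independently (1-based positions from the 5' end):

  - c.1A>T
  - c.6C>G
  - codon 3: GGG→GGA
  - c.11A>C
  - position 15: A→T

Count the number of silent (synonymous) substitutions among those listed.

3

Codon 1: ATG (Met) → TTG (Leu) — missense.
Codon 2: CGC (Arg) → CGG (Arg) — synonymous.
Codon 3: GGG (Gly) → GGA (Gly) — synonymous.
Codon 4: AAA (Lys) → ACA (Thr) — missense.
Codon 5: ATA (Ile) → ATT (Ile) — synonymous.
Synonymous: 3 of 5.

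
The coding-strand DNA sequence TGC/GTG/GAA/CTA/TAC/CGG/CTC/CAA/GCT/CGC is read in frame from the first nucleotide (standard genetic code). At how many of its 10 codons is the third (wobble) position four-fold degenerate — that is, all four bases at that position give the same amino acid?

6

Codon 1 TGC (Cys): third position 2-fold.
Codon 2 GTG (Val): third position 4-fold.
Codon 3 GAA (Glu): third position 2-fold.
Codon 4 CTA (Leu): third position 4-fold.
Codon 5 TAC (Tyr): third position 2-fold.
Codon 6 CGG (Arg): third position 4-fold.
Codon 7 CTC (Leu): third position 4-fold.
Codon 8 CAA (Gln): third position 2-fold.
Codon 9 GCT (Ala): third position 4-fold.
Codon 10 CGC (Arg): third position 4-fold.
Four-fold degenerate third positions: 6.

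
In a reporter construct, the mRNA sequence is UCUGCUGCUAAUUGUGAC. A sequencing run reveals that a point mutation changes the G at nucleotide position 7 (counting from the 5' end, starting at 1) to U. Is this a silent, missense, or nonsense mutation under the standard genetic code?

missense

Position 7 falls in codon 3: GCU → Ala.
After the substitution the codon is UCU → Ser.
Ala ≠ Ser, so this is a missense mutation.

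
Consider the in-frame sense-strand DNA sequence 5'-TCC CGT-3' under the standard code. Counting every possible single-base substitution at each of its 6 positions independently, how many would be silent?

6

Codon 1 (TCC, Ser): 3 synonymous substitutions.
Codon 2 (CGT, Arg): 3 synonymous substitutions.
Total: 3 + 3 = 6.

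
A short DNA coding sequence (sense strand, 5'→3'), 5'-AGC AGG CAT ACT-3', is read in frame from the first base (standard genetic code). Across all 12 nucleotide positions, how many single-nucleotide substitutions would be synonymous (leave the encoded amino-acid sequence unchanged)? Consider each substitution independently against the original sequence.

Codon 1 (AGC, Ser): 1 synonymous substitution.
Codon 2 (AGG, Arg): 2 synonymous substitutions.
Codon 3 (CAT, His): 1 synonymous substitution.
Codon 4 (ACT, Thr): 3 synonymous substitutions.
Total: 1 + 2 + 1 + 3 = 7.

7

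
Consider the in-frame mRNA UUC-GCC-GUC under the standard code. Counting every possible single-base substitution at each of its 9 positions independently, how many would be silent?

Codon 1 (UUC, Phe): 1 synonymous substitution.
Codon 2 (GCC, Ala): 3 synonymous substitutions.
Codon 3 (GUC, Val): 3 synonymous substitutions.
Total: 1 + 3 + 3 = 7.

7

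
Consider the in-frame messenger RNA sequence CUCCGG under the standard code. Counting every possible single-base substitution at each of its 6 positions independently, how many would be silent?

Codon 1 (CUC, Leu): 3 synonymous substitutions.
Codon 2 (CGG, Arg): 4 synonymous substitutions.
Total: 3 + 4 = 7.

7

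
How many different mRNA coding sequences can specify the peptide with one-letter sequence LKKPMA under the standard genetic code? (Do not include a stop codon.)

384

Leu: 6 codons.
Lys: 2 codons.
Lys: 2 codons.
Pro: 4 codons.
Met: 1 codon.
Ala: 4 codons.
6 × 2 × 2 × 4 × 1 × 4 = 384.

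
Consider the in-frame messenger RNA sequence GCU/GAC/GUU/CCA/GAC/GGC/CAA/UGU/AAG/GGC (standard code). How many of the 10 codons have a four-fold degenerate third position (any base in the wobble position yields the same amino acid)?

Codon 1 GCU (Ala): third position 4-fold.
Codon 2 GAC (Asp): third position 2-fold.
Codon 3 GUU (Val): third position 4-fold.
Codon 4 CCA (Pro): third position 4-fold.
Codon 5 GAC (Asp): third position 2-fold.
Codon 6 GGC (Gly): third position 4-fold.
Codon 7 CAA (Gln): third position 2-fold.
Codon 8 UGU (Cys): third position 2-fold.
Codon 9 AAG (Lys): third position 2-fold.
Codon 10 GGC (Gly): third position 4-fold.
Four-fold degenerate third positions: 5.

5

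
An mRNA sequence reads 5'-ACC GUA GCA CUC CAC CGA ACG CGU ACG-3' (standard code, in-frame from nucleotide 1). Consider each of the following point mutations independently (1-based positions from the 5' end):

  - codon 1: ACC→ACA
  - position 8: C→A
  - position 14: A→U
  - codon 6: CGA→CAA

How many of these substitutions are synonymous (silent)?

Codon 1: ACC (Thr) → ACA (Thr) — synonymous.
Codon 3: GCA (Ala) → GAA (Glu) — missense.
Codon 5: CAC (His) → CUC (Leu) — missense.
Codon 6: CGA (Arg) → CAA (Gln) — missense.
Synonymous: 1 of 4.

1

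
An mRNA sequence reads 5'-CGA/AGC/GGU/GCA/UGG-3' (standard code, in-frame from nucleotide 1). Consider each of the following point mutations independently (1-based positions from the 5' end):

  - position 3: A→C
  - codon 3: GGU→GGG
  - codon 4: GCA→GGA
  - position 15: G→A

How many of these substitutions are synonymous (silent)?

Codon 1: CGA (Arg) → CGC (Arg) — synonymous.
Codon 3: GGU (Gly) → GGG (Gly) — synonymous.
Codon 4: GCA (Ala) → GGA (Gly) — missense.
Codon 5: UGG (Trp) → UGA (Stop) — nonsense.
Synonymous: 2 of 4.

2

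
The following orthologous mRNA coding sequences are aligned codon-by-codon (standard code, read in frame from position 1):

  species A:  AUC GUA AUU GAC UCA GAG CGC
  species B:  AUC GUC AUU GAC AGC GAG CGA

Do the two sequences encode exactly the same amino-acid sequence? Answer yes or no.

Codon 1: AUC Ile / AUC Ile — identical.
Codon 2: GUA Val / GUC Val — synonymous.
Codon 3: AUU Ile / AUU Ile — identical.
Codon 4: GAC Asp / GAC Asp — identical.
Codon 5: UCA Ser / AGC Ser — synonymous.
Codon 6: GAG Glu / GAG Glu — identical.
Codon 7: CGC Arg / CGA Arg — synonymous.
Nonsynonymous differences: 0 → same protein.

yes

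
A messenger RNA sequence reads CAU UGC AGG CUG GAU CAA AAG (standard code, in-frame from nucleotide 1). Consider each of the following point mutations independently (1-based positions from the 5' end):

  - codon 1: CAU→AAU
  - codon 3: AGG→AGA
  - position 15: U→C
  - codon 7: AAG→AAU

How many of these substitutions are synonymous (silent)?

2

Codon 1: CAU (His) → AAU (Asn) — missense.
Codon 3: AGG (Arg) → AGA (Arg) — synonymous.
Codon 5: GAU (Asp) → GAC (Asp) — synonymous.
Codon 7: AAG (Lys) → AAU (Asn) — missense.
Synonymous: 2 of 4.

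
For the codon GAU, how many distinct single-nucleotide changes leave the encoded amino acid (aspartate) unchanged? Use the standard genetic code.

1

Position 1: none → 0 synonymous.
Position 2: none → 0 synonymous.
Position 3: GAC → 1 synonymous.
Total: 0 + 0 + 1 = 1.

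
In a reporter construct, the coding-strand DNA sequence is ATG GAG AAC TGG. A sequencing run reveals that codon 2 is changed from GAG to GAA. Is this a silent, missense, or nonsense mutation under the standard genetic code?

silent

Position 6 falls in codon 2: GAG → Glu.
After the substitution the codon is GAA → Glu.
Both encode Glu, so the change is synonymous.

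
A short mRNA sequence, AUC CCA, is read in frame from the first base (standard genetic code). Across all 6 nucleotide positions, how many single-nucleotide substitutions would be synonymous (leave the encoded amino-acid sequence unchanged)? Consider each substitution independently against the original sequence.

Codon 1 (AUC, Ile): 2 synonymous substitutions.
Codon 2 (CCA, Pro): 3 synonymous substitutions.
Total: 2 + 3 = 5.

5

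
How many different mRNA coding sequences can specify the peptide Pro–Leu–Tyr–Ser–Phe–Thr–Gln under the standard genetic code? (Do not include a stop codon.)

4608

Pro: 4 codons.
Leu: 6 codons.
Tyr: 2 codons.
Ser: 6 codons.
Phe: 2 codons.
Thr: 4 codons.
Gln: 2 codons.
4 × 6 × 2 × 6 × 2 × 4 × 2 = 4608.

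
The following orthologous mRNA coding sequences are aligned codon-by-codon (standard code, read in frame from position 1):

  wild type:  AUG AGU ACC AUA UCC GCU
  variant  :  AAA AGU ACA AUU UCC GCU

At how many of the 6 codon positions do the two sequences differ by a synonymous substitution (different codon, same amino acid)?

Codon 1: AUG Met / AAA Lys — nonsynonymous.
Codon 2: AGU Ser / AGU Ser — identical.
Codon 3: ACC Thr / ACA Thr — synonymous.
Codon 4: AUA Ile / AUU Ile — synonymous.
Codon 5: UCC Ser / UCC Ser — identical.
Codon 6: GCU Ala / GCU Ala — identical.
Synonymous differences: 2.

2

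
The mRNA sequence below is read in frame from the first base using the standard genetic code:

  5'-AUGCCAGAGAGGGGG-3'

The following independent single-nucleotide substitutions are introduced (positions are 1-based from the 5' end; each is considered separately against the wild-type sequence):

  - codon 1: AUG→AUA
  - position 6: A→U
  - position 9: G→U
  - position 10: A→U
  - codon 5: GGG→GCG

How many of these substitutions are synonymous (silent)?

1

Codon 1: AUG (Met) → AUA (Ile) — missense.
Codon 2: CCA (Pro) → CCU (Pro) — synonymous.
Codon 3: GAG (Glu) → GAU (Asp) — missense.
Codon 4: AGG (Arg) → UGG (Trp) — missense.
Codon 5: GGG (Gly) → GCG (Ala) — missense.
Synonymous: 1 of 5.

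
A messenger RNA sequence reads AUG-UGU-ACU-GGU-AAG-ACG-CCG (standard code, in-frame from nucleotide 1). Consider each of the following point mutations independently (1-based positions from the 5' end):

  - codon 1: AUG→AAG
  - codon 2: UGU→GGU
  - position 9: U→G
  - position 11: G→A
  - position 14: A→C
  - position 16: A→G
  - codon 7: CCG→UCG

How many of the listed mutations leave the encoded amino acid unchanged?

1

Codon 1: AUG (Met) → AAG (Lys) — missense.
Codon 2: UGU (Cys) → GGU (Gly) — missense.
Codon 3: ACU (Thr) → ACG (Thr) — synonymous.
Codon 4: GGU (Gly) → GAU (Asp) — missense.
Codon 5: AAG (Lys) → ACG (Thr) — missense.
Codon 6: ACG (Thr) → GCG (Ala) — missense.
Codon 7: CCG (Pro) → UCG (Ser) — missense.
Synonymous: 1 of 7.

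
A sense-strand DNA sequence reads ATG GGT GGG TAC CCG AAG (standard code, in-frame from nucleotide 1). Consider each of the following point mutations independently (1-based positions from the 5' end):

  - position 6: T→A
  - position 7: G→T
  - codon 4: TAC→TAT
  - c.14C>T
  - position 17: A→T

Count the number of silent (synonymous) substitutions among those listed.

2

Codon 2: GGT (Gly) → GGA (Gly) — synonymous.
Codon 3: GGG (Gly) → TGG (Trp) — missense.
Codon 4: TAC (Tyr) → TAT (Tyr) — synonymous.
Codon 5: CCG (Pro) → CTG (Leu) — missense.
Codon 6: AAG (Lys) → ATG (Met) — missense.
Synonymous: 2 of 5.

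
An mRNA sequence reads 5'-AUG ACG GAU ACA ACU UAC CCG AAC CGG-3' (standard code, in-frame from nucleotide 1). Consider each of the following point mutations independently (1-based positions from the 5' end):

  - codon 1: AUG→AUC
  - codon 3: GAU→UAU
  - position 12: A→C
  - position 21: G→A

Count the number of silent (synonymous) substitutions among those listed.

Codon 1: AUG (Met) → AUC (Ile) — missense.
Codon 3: GAU (Asp) → UAU (Tyr) — missense.
Codon 4: ACA (Thr) → ACC (Thr) — synonymous.
Codon 7: CCG (Pro) → CCA (Pro) — synonymous.
Synonymous: 2 of 4.

2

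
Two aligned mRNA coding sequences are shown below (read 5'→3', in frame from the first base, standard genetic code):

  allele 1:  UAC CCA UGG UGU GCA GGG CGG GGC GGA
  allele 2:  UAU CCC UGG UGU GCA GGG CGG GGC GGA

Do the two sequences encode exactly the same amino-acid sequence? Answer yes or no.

yes

Codon 1: UAC Tyr / UAU Tyr — synonymous.
Codon 2: CCA Pro / CCC Pro — synonymous.
Codon 3: UGG Trp / UGG Trp — identical.
Codon 4: UGU Cys / UGU Cys — identical.
Codon 5: GCA Ala / GCA Ala — identical.
Codon 6: GGG Gly / GGG Gly — identical.
Codon 7: CGG Arg / CGG Arg — identical.
Codon 8: GGC Gly / GGC Gly — identical.
Codon 9: GGA Gly / GGA Gly — identical.
Nonsynonymous differences: 0 → same protein.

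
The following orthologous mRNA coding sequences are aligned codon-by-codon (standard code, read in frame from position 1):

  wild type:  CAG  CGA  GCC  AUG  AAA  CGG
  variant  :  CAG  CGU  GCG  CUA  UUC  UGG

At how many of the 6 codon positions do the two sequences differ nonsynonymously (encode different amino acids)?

3

Codon 1: CAG Gln / CAG Gln — identical.
Codon 2: CGA Arg / CGU Arg — synonymous.
Codon 3: GCC Ala / GCG Ala — synonymous.
Codon 4: AUG Met / CUA Leu — nonsynonymous.
Codon 5: AAA Lys / UUC Phe — nonsynonymous.
Codon 6: CGG Arg / UGG Trp — nonsynonymous.
Nonsynonymous differences: 3.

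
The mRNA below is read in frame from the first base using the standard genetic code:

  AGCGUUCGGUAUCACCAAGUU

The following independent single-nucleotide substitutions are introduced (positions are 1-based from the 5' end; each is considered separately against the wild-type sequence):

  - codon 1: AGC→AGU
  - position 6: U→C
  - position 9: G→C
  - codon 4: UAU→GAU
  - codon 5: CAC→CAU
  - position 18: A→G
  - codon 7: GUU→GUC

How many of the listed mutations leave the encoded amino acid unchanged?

6

Codon 1: AGC (Ser) → AGU (Ser) — synonymous.
Codon 2: GUU (Val) → GUC (Val) — synonymous.
Codon 3: CGG (Arg) → CGC (Arg) — synonymous.
Codon 4: UAU (Tyr) → GAU (Asp) — missense.
Codon 5: CAC (His) → CAU (His) — synonymous.
Codon 6: CAA (Gln) → CAG (Gln) — synonymous.
Codon 7: GUU (Val) → GUC (Val) — synonymous.
Synonymous: 6 of 7.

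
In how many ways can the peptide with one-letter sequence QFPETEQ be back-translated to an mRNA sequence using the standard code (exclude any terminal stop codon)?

512

Gln: 2 codons.
Phe: 2 codons.
Pro: 4 codons.
Glu: 2 codons.
Thr: 4 codons.
Glu: 2 codons.
Gln: 2 codons.
2 × 2 × 4 × 2 × 4 × 2 × 2 = 512.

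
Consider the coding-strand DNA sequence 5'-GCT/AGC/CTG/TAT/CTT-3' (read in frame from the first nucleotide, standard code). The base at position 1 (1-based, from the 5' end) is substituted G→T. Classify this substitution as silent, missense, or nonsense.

missense

Position 1 falls in codon 1: GCT → Ala.
After the substitution the codon is TCT → Ser.
Ala ≠ Ser, so this is a missense mutation.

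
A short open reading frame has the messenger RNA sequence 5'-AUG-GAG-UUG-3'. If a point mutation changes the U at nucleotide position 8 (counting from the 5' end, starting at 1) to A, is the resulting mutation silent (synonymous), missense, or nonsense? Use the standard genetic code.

nonsense

Position 8 falls in codon 3: UUG → Leu.
After the substitution the codon is UAG → Stop.
The new codon is a stop codon, so this is a nonsense mutation.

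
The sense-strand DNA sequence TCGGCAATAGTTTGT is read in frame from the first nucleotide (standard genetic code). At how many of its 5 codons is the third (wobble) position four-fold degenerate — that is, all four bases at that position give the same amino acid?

3

Codon 1 TCG (Ser): third position 4-fold.
Codon 2 GCA (Ala): third position 4-fold.
Codon 3 ATA (Ile): third position 3-fold.
Codon 4 GTT (Val): third position 4-fold.
Codon 5 TGT (Cys): third position 2-fold.
Four-fold degenerate third positions: 3.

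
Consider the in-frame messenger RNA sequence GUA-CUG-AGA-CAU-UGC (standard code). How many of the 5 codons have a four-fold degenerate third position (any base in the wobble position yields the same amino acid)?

Codon 1 GUA (Val): third position 4-fold.
Codon 2 CUG (Leu): third position 4-fold.
Codon 3 AGA (Arg): third position 2-fold.
Codon 4 CAU (His): third position 2-fold.
Codon 5 UGC (Cys): third position 2-fold.
Four-fold degenerate third positions: 2.

2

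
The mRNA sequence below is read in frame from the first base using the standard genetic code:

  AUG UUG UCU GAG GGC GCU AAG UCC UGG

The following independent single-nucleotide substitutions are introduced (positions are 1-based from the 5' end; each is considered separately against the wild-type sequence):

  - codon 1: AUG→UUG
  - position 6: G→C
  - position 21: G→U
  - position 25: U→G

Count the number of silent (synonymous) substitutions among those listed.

0

Codon 1: AUG (Met) → UUG (Leu) — missense.
Codon 2: UUG (Leu) → UUC (Phe) — missense.
Codon 7: AAG (Lys) → AAU (Asn) — missense.
Codon 9: UGG (Trp) → GGG (Gly) — missense.
Synonymous: 0 of 4.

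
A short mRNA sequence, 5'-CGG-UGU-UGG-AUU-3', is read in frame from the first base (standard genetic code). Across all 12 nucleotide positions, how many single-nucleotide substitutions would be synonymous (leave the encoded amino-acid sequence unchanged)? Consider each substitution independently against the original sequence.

Codon 1 (CGG, Arg): 4 synonymous substitutions.
Codon 2 (UGU, Cys): 1 synonymous substitution.
Codon 3 (UGG, Trp): 0 synonymous substitutions.
Codon 4 (AUU, Ile): 2 synonymous substitutions.
Total: 4 + 1 + 0 + 2 = 7.

7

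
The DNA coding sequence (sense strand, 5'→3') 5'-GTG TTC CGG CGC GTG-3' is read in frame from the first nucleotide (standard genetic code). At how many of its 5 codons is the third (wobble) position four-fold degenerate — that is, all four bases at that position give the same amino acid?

4

Codon 1 GTG (Val): third position 4-fold.
Codon 2 TTC (Phe): third position 2-fold.
Codon 3 CGG (Arg): third position 4-fold.
Codon 4 CGC (Arg): third position 4-fold.
Codon 5 GTG (Val): third position 4-fold.
Four-fold degenerate third positions: 4.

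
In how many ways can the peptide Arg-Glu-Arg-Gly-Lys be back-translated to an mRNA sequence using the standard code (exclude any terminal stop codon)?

Arg: 6 codons.
Glu: 2 codons.
Arg: 6 codons.
Gly: 4 codons.
Lys: 2 codons.
6 × 2 × 6 × 4 × 2 = 576.

576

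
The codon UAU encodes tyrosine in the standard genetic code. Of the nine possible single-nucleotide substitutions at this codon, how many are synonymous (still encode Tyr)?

1

Position 1: none → 0 synonymous.
Position 2: none → 0 synonymous.
Position 3: UAC → 1 synonymous.
Total: 0 + 0 + 1 = 1.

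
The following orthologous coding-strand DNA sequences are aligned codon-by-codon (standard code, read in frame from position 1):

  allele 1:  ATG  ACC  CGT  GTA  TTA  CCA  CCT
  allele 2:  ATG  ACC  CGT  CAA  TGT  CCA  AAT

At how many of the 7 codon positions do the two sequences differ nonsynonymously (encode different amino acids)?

Codon 1: ATG Met / ATG Met — identical.
Codon 2: ACC Thr / ACC Thr — identical.
Codon 3: CGT Arg / CGT Arg — identical.
Codon 4: GTA Val / CAA Gln — nonsynonymous.
Codon 5: TTA Leu / TGT Cys — nonsynonymous.
Codon 6: CCA Pro / CCA Pro — identical.
Codon 7: CCT Pro / AAT Asn — nonsynonymous.
Nonsynonymous differences: 3.

3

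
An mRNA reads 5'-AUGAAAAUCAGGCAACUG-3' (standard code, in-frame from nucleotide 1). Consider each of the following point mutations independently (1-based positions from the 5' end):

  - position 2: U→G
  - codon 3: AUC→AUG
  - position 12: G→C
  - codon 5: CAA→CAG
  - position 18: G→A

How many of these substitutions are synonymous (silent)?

2

Codon 1: AUG (Met) → AGG (Arg) — missense.
Codon 3: AUC (Ile) → AUG (Met) — missense.
Codon 4: AGG (Arg) → AGC (Ser) — missense.
Codon 5: CAA (Gln) → CAG (Gln) — synonymous.
Codon 6: CUG (Leu) → CUA (Leu) — synonymous.
Synonymous: 2 of 5.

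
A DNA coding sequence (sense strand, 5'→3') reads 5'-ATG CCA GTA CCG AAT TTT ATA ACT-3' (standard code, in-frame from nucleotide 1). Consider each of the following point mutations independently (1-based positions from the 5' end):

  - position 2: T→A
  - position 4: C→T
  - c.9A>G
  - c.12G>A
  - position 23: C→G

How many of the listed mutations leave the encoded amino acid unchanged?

2

Codon 1: ATG (Met) → AAG (Lys) — missense.
Codon 2: CCA (Pro) → TCA (Ser) — missense.
Codon 3: GTA (Val) → GTG (Val) — synonymous.
Codon 4: CCG (Pro) → CCA (Pro) — synonymous.
Codon 8: ACT (Thr) → AGT (Ser) — missense.
Synonymous: 2 of 5.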